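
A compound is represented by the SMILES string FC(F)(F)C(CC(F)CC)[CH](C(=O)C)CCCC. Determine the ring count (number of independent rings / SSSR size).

In SMILES, each pair of matching ring-closure digits denotes one ring-closing bond; the number of such bonds equals the number of independent rings.
Ring-closure bonds here: 0.

0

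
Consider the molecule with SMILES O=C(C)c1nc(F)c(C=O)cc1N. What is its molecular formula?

C8H7FN2O2

Walk through each heavy atom and fill implicit hydrogens from standard valence (C 4, N 3, O 2, S 2, halogen 1); for lowercase aromatic atoms, an aromatic c carries 1 H when it has two neighbours and 0 H with three, and aromatic n carries 0 H:
  atom 1: O, bond orders sum to 2 (valence 2) → 0 H
  atom 2: C, bond orders sum to 4 (valence 4) → 0 H
  atom 3: C, bond orders sum to 1 (valence 4) → 3 H
  atom 4: aromatic c, 3 neighbours → 0 H
  atom 5: aromatic n, 2 neighbours → 0 H
  atom 6: aromatic c, 3 neighbours → 0 H
  atom 7: F (halogen, monovalent) → 0 H
  atom 8: aromatic c, 3 neighbours → 0 H
  atom 9: C, bond orders sum to 3 (valence 4) → 1 H
  atom 10: O, bond orders sum to 2 (valence 2) → 0 H
  atom 11: aromatic c, 2 neighbours → 1 H
  atom 12: aromatic c, 3 neighbours → 0 H
  atom 13: N, bond orders sum to 1 (valence 3) → 2 H
Totals → C:8, H:7, F:1, N:2, O:2.
In Hill order: C8H7FN2O2.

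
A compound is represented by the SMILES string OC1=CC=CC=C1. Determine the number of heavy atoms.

Every atom symbol written in the SMILES (organic subset) is one heavy atom; implicit H are not written.
Heavy atoms by element → C:6, O:1.
Total: 7.

7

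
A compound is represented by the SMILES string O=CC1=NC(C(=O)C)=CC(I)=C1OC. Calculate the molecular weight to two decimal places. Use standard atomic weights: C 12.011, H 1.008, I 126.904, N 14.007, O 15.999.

First, the molecular formula is C9H8INO3 (counting implicit H from valence).
  C: 9 × 12.011 = 108.099
  H: 8 × 1.008 = 8.064
  I: 1 × 126.904 = 126.904
  N: 1 × 14.007 = 14.007
  O: 3 × 15.999 = 47.997
Sum: 9×12.011 + 8×1.008 + 1×126.904 + 1×14.007 + 3×15.999 = 305.071 → 305.07 g/mol.

305.07 g/mol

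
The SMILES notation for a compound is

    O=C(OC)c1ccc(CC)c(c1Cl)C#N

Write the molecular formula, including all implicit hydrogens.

C11H10ClNO2

Walk through each heavy atom and fill implicit hydrogens from standard valence (C 4, N 3, O 2, S 2, halogen 1); for lowercase aromatic atoms, an aromatic c carries 1 H when it has two neighbours and 0 H with three, and aromatic n carries 0 H:
  atom 1: O, bond orders sum to 2 (valence 2) → 0 H
  atom 2: C, bond orders sum to 4 (valence 4) → 0 H
  atom 3: O, bond orders sum to 2 (valence 2) → 0 H
  atom 4: C, bond orders sum to 1 (valence 4) → 3 H
  atom 5: aromatic c, 3 neighbours → 0 H
  atom 6: aromatic c, 2 neighbours → 1 H
  atom 7: aromatic c, 2 neighbours → 1 H
  atom 8: aromatic c, 3 neighbours → 0 H
  atom 9: C, bond orders sum to 2 (valence 4) → 2 H
  atom 10: C, bond orders sum to 1 (valence 4) → 3 H
  atom 11: aromatic c, 3 neighbours → 0 H
  atom 12: aromatic c, 3 neighbours → 0 H
  atom 13: Cl (halogen, monovalent) → 0 H
  atom 14: C, bond orders sum to 4 (valence 4) → 0 H
  atom 15: N, bond orders sum to 3 (valence 3) → 0 H
Totals → C:11, H:10, Cl:1, N:1, O:2.
In Hill order: C11H10ClNO2.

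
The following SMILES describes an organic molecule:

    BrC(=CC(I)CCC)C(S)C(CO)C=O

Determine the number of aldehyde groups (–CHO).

The aldehyde motif appears at heavy-atom position 14 in the SMILES.
Other groups present: 1 alkene, 1 hydroxyl, 1 thiol.
Aldehyde count: 1.

1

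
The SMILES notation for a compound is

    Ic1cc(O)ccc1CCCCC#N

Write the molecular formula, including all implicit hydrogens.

C11H12INO

Walk through each heavy atom and fill implicit hydrogens from standard valence (C 4, N 3, O 2, S 2, halogen 1); for lowercase aromatic atoms, an aromatic c carries 1 H when it has two neighbours and 0 H with three, and aromatic n carries 0 H:
  atom 1: I (halogen, monovalent) → 0 H
  atom 2: aromatic c, 3 neighbours → 0 H
  atom 3: aromatic c, 2 neighbours → 1 H
  atom 4: aromatic c, 3 neighbours → 0 H
  atom 5: O, bond orders sum to 1 (valence 2) → 1 H
  atom 6: aromatic c, 2 neighbours → 1 H
  atom 7: aromatic c, 2 neighbours → 1 H
  atom 8: aromatic c, 3 neighbours → 0 H
  atom 9: C, bond orders sum to 2 (valence 4) → 2 H
  atom 10: C, bond orders sum to 2 (valence 4) → 2 H
  atom 11: C, bond orders sum to 2 (valence 4) → 2 H
  atom 12: C, bond orders sum to 2 (valence 4) → 2 H
  atom 13: C, bond orders sum to 4 (valence 4) → 0 H
  atom 14: N, bond orders sum to 3 (valence 3) → 0 H
Totals → C:11, H:12, I:1, N:1, O:1.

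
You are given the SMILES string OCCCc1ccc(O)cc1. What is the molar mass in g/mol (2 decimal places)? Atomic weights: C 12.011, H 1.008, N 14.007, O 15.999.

First, the molecular formula is C9H12O2 (counting implicit H from valence).
  C: 9 × 12.011 = 108.099
  H: 12 × 1.008 = 12.096
  O: 2 × 15.999 = 31.998
Sum: 9×12.011 + 12×1.008 + 2×15.999 = 152.193 → 152.19 g/mol.

152.19 g/mol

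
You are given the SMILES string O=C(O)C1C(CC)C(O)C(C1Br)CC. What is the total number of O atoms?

3

Scan the SMILES for O atoms (remember two-letter symbols like Cl and Br are single atoms).
Oxygen count: 3.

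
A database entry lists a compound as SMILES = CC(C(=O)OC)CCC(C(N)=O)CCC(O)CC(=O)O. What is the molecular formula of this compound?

Walk through each heavy atom and fill implicit hydrogens from standard valence (C 4, N 3, O 2, S 2, halogen 1):
  atom 1: C, bond orders sum to 1 (valence 4) → 3 H
  atom 2: C, bond orders sum to 3 (valence 4) → 1 H
  atom 3: C, bond orders sum to 4 (valence 4) → 0 H
  atom 4: O, bond orders sum to 2 (valence 2) → 0 H
  atom 5: O, bond orders sum to 2 (valence 2) → 0 H
  atom 6: C, bond orders sum to 1 (valence 4) → 3 H
  atom 7: C, bond orders sum to 2 (valence 4) → 2 H
  atom 8: C, bond orders sum to 2 (valence 4) → 2 H
  atom 9: C, bond orders sum to 3 (valence 4) → 1 H
  atom 10: C, bond orders sum to 4 (valence 4) → 0 H
  atom 11: N, bond orders sum to 1 (valence 3) → 2 H
  atom 12: O, bond orders sum to 2 (valence 2) → 0 H
  atom 13: C, bond orders sum to 2 (valence 4) → 2 H
  atom 14: C, bond orders sum to 2 (valence 4) → 2 H
  atom 15: C, bond orders sum to 3 (valence 4) → 1 H
  atom 16: O, bond orders sum to 1 (valence 2) → 1 H
  atom 17: C, bond orders sum to 2 (valence 4) → 2 H
  atom 18: C, bond orders sum to 4 (valence 4) → 0 H
  atom 19: O, bond orders sum to 2 (valence 2) → 0 H
  atom 20: O, bond orders sum to 1 (valence 2) → 1 H
Totals → C:13, H:23, N:1, O:6.
In Hill order: C13H23NO6.

C13H23NO6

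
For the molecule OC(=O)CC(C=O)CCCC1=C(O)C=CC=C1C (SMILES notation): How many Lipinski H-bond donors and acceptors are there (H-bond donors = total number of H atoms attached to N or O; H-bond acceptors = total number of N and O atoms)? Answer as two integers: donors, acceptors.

Donors: find every N or O and count the H atoms it carries.
  atom 1 (O): bond orders sum to 1 → 1 H
  atom 3 (O): bond orders sum to 2 → 0 H
  atom 7 (O): bond orders sum to 2 → 0 H
  atom 13 (O): bond orders sum to 1 → 1 H
Lipinski HBD = 2.
Acceptors: N atoms = 0, O atoms = 4 → HBA = 4.

2, 4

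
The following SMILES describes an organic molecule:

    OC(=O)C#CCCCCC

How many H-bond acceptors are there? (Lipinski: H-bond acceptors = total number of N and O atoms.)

2

N atoms: 0; O atoms: 2.
Lipinski HBA = 0 + 2 = 2.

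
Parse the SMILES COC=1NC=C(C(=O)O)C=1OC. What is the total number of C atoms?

7

Count every carbon token in the SMILES (each C, including those in ring-closure positions and inside branches).
Carbon count: 7.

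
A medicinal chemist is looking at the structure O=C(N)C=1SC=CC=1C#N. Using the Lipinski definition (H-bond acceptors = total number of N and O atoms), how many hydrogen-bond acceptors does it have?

3

N atoms: 2; O atoms: 1.
Lipinski HBA = 2 + 1 = 3.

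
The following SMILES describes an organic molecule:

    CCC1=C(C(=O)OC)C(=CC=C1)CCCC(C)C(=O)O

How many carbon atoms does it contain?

16

Count every carbon token in the SMILES (each C, including those in ring-closure positions and inside branches).
Carbon count: 16.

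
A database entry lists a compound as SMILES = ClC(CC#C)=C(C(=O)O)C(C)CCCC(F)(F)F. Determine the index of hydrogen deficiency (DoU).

4

Molecular formula: C12H14ClF3O2.
DoU = (2C + 2 + N − H − X) / 2, where X is the halogen count and O/S are ignored.
    = (2·12 + 2 + 0 − 14 − 4) / 2 = 8 / 2 = 4.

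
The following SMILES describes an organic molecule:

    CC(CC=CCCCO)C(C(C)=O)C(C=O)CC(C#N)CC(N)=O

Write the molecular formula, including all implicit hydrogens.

C18H28N2O4

Walk through each heavy atom and fill implicit hydrogens from standard valence (C 4, N 3, O 2, S 2, halogen 1):
  atom 1: C, bond orders sum to 1 (valence 4) → 3 H
  atom 2: C, bond orders sum to 3 (valence 4) → 1 H
  atom 3: C, bond orders sum to 2 (valence 4) → 2 H
  atom 4: C, bond orders sum to 3 (valence 4) → 1 H
  atom 5: C, bond orders sum to 3 (valence 4) → 1 H
  atom 6: C, bond orders sum to 2 (valence 4) → 2 H
  atom 7: C, bond orders sum to 2 (valence 4) → 2 H
  atom 8: C, bond orders sum to 2 (valence 4) → 2 H
  atom 9: O, bond orders sum to 1 (valence 2) → 1 H
  atom 10: C, bond orders sum to 3 (valence 4) → 1 H
  atom 11: C, bond orders sum to 4 (valence 4) → 0 H
  atom 12: C, bond orders sum to 1 (valence 4) → 3 H
  atom 13: O, bond orders sum to 2 (valence 2) → 0 H
  atom 14: C, bond orders sum to 3 (valence 4) → 1 H
  atom 15: C, bond orders sum to 3 (valence 4) → 1 H
  atom 16: O, bond orders sum to 2 (valence 2) → 0 H
  atom 17: C, bond orders sum to 2 (valence 4) → 2 H
  atom 18: C, bond orders sum to 3 (valence 4) → 1 H
  atom 19: C, bond orders sum to 4 (valence 4) → 0 H
  atom 20: N, bond orders sum to 3 (valence 3) → 0 H
  atom 21: C, bond orders sum to 2 (valence 4) → 2 H
  atom 22: C, bond orders sum to 4 (valence 4) → 0 H
  atom 23: N, bond orders sum to 1 (valence 3) → 2 H
  atom 24: O, bond orders sum to 2 (valence 2) → 0 H
Totals → C:18, H:28, N:2, O:4.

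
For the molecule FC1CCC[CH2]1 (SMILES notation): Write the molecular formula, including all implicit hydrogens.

C5H9F

Walk through each heavy atom and fill implicit hydrogens from standard valence (C 4, N 3, O 2, S 2, halogen 1):
  atom 1: F (halogen, monovalent) → 0 H
  atom 2: C, bond orders sum to 3 (valence 4) → 1 H
  atom 3: C, bond orders sum to 2 (valence 4) → 2 H
  atom 4: C, bond orders sum to 2 (valence 4) → 2 H
  atom 5: C, bond orders sum to 2 (valence 4) → 2 H
  atom 6: C with explicit H count 2
Totals → C:5, H:9, F:1.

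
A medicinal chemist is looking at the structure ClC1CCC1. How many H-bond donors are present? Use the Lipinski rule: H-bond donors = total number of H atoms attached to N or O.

Donors: find every N or O and count the H atoms it carries.
  (no N or O atoms present)
Lipinski HBD = 0.

0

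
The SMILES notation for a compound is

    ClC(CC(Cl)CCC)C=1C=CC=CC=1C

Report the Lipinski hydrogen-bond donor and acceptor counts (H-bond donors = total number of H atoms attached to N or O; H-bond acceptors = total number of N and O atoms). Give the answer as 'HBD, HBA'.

Donors: find every N or O and count the H atoms it carries.
  (no N or O atoms present)
Lipinski HBD = 0.
Acceptors: N atoms = 0, O atoms = 0 → HBA = 0.

0, 0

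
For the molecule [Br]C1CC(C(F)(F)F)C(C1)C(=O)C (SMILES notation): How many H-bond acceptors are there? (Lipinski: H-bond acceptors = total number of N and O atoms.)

1

N atoms: 0; O atoms: 1.
Lipinski HBA = 0 + 1 = 1.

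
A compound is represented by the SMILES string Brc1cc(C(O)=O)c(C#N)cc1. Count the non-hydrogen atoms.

Every atom symbol written in the SMILES (organic subset) is one heavy atom; implicit H are not written.
Heavy atoms by element → Br:1, C:8, N:1, O:2.
Total: 12.

12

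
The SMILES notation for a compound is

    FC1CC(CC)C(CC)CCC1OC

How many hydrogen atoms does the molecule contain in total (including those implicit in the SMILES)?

23

Walk through each heavy atom and fill implicit hydrogens from standard valence (C 4, N 3, O 2, S 2, halogen 1):
  atom 1: F (halogen, monovalent) → 0 H
  atom 2: C, bond orders sum to 3 (valence 4) → 1 H
  atom 3: C, bond orders sum to 2 (valence 4) → 2 H
  atom 4: C, bond orders sum to 3 (valence 4) → 1 H
  atom 5: C, bond orders sum to 2 (valence 4) → 2 H
  atom 6: C, bond orders sum to 1 (valence 4) → 3 H
  atom 7: C, bond orders sum to 3 (valence 4) → 1 H
  atom 8: C, bond orders sum to 2 (valence 4) → 2 H
  atom 9: C, bond orders sum to 1 (valence 4) → 3 H
  atom 10: C, bond orders sum to 2 (valence 4) → 2 H
  atom 11: C, bond orders sum to 2 (valence 4) → 2 H
  atom 12: C, bond orders sum to 3 (valence 4) → 1 H
  atom 13: O, bond orders sum to 2 (valence 2) → 0 H
  atom 14: C, bond orders sum to 1 (valence 4) → 3 H
Total hydrogens: 23.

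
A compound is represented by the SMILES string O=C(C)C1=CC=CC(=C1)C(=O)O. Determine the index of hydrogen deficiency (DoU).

6

Molecular formula: C9H8O3.
DoU = (2C + 2 + N − H − X) / 2, where X is the halogen count and O/S are ignored.
    = (2·9 + 2 + 0 − 8 − 0) / 2 = 12 / 2 = 6.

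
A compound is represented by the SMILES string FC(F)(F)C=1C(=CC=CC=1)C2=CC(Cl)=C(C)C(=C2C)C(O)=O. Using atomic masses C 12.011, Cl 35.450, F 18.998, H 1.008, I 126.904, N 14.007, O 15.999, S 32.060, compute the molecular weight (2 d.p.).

328.71 g/mol

First, the molecular formula is C16H12ClF3O2 (counting implicit H from valence).
  C: 16 × 12.011 = 192.176
  Cl: 1 × 35.450 = 35.450
  F: 3 × 18.998 = 56.994
  H: 12 × 1.008 = 12.096
  O: 2 × 15.999 = 31.998
Sum: 16×12.011 + 1×35.450 + 3×18.998 + 12×1.008 + 2×15.999 = 328.714 → 328.71 g/mol.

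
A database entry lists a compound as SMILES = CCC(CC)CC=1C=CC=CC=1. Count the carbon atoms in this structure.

12

Count every carbon token in the SMILES (each C, including those in ring-closure positions and inside branches).
Carbon count: 12.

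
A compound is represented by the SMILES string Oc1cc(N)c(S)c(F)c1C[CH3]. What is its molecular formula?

C8H10FNOS

Walk through each heavy atom and fill implicit hydrogens from standard valence (C 4, N 3, O 2, S 2, halogen 1); for lowercase aromatic atoms, an aromatic c carries 1 H when it has two neighbours and 0 H with three, and aromatic n carries 0 H:
  atom 1: O, bond orders sum to 1 (valence 2) → 1 H
  atom 2: aromatic c, 3 neighbours → 0 H
  atom 3: aromatic c, 2 neighbours → 1 H
  atom 4: aromatic c, 3 neighbours → 0 H
  atom 5: N, bond orders sum to 1 (valence 3) → 2 H
  atom 6: aromatic c, 3 neighbours → 0 H
  atom 7: S, bond orders sum to 1 (valence 2) → 1 H
  atom 8: aromatic c, 3 neighbours → 0 H
  atom 9: F (halogen, monovalent) → 0 H
  atom 10: aromatic c, 3 neighbours → 0 H
  atom 11: C, bond orders sum to 2 (valence 4) → 2 H
  atom 12: C with explicit H count 3
Totals → C:8, H:10, F:1, N:1, O:1, S:1.
In Hill order: C8H10FNOS.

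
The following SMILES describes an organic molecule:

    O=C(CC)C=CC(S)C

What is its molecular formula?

C7H12OS

Walk through each heavy atom and fill implicit hydrogens from standard valence (C 4, N 3, O 2, S 2, halogen 1):
  atom 1: O, bond orders sum to 2 (valence 2) → 0 H
  atom 2: C, bond orders sum to 4 (valence 4) → 0 H
  atom 3: C, bond orders sum to 2 (valence 4) → 2 H
  atom 4: C, bond orders sum to 1 (valence 4) → 3 H
  atom 5: C, bond orders sum to 3 (valence 4) → 1 H
  atom 6: C, bond orders sum to 3 (valence 4) → 1 H
  atom 7: C, bond orders sum to 3 (valence 4) → 1 H
  atom 8: S, bond orders sum to 1 (valence 2) → 1 H
  atom 9: C, bond orders sum to 1 (valence 4) → 3 H
Totals → C:7, H:12, O:1, S:1.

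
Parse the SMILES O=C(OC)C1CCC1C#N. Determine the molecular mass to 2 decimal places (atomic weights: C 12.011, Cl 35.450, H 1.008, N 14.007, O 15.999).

First, the molecular formula is C7H9NO2 (counting implicit H from valence).
  C: 7 × 12.011 = 84.077
  H: 9 × 1.008 = 9.072
  N: 1 × 14.007 = 14.007
  O: 2 × 15.999 = 31.998
Sum: 7×12.011 + 9×1.008 + 1×14.007 + 2×15.999 = 139.154 → 139.15 g/mol.

139.15 g/mol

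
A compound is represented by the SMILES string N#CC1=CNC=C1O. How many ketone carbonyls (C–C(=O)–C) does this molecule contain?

Scan the SMILES for the ketone motif — none present.
Groups that are present: 1 hydroxyl, 1 nitrile.

0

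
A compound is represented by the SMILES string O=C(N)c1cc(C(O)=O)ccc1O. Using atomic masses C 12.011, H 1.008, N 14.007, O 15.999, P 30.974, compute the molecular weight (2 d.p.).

First, the molecular formula is C8H7NO4 (counting implicit H from valence).
  C: 8 × 12.011 = 96.088
  H: 7 × 1.008 = 7.056
  N: 1 × 14.007 = 14.007
  O: 4 × 15.999 = 63.996
Sum: 8×12.011 + 7×1.008 + 1×14.007 + 4×15.999 = 181.147 → 181.15 g/mol.

181.15 g/mol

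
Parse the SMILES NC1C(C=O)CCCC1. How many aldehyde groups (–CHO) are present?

The aldehyde motif appears at heavy-atom position 4 in the SMILES.
Other groups present: 1 primary amine.
Aldehyde count: 1.

1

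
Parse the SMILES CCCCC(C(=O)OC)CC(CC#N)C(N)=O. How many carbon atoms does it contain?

12

Count every carbon token in the SMILES (each C, including those in ring-closure positions and inside branches).
Carbon count: 12.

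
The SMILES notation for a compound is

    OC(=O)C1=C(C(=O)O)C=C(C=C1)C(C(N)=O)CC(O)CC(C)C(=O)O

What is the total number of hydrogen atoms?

19

Walk through each heavy atom and fill implicit hydrogens from standard valence (C 4, N 3, O 2, S 2, halogen 1):
  atom 1: O, bond orders sum to 1 (valence 2) → 1 H
  atom 2: C, bond orders sum to 4 (valence 4) → 0 H
  atom 3: O, bond orders sum to 2 (valence 2) → 0 H
  atom 4: C, bond orders sum to 4 (valence 4) → 0 H
  atom 5: C, bond orders sum to 4 (valence 4) → 0 H
  atom 6: C, bond orders sum to 4 (valence 4) → 0 H
  atom 7: O, bond orders sum to 2 (valence 2) → 0 H
  atom 8: O, bond orders sum to 1 (valence 2) → 1 H
  atom 9: C, bond orders sum to 3 (valence 4) → 1 H
  atom 10: C, bond orders sum to 4 (valence 4) → 0 H
  atom 11: C, bond orders sum to 3 (valence 4) → 1 H
  atom 12: C, bond orders sum to 3 (valence 4) → 1 H
  atom 13: C, bond orders sum to 3 (valence 4) → 1 H
  atom 14: C, bond orders sum to 4 (valence 4) → 0 H
  atom 15: N, bond orders sum to 1 (valence 3) → 2 H
  atom 16: O, bond orders sum to 2 (valence 2) → 0 H
  atom 17: C, bond orders sum to 2 (valence 4) → 2 H
  atom 18: C, bond orders sum to 3 (valence 4) → 1 H
  atom 19: O, bond orders sum to 1 (valence 2) → 1 H
  atom 20: C, bond orders sum to 2 (valence 4) → 2 H
  atom 21: C, bond orders sum to 3 (valence 4) → 1 H
  atom 22: C, bond orders sum to 1 (valence 4) → 3 H
  atom 23: C, bond orders sum to 4 (valence 4) → 0 H
  atom 24: O, bond orders sum to 2 (valence 2) → 0 H
  atom 25: O, bond orders sum to 1 (valence 2) → 1 H
Total hydrogens: 19.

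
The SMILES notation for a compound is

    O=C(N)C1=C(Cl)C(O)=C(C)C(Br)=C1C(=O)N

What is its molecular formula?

Walk through each heavy atom and fill implicit hydrogens from standard valence (C 4, N 3, O 2, S 2, halogen 1):
  atom 1: O, bond orders sum to 2 (valence 2) → 0 H
  atom 2: C, bond orders sum to 4 (valence 4) → 0 H
  atom 3: N, bond orders sum to 1 (valence 3) → 2 H
  atom 4: C, bond orders sum to 4 (valence 4) → 0 H
  atom 5: C, bond orders sum to 4 (valence 4) → 0 H
  atom 6: Cl (halogen, monovalent) → 0 H
  atom 7: C, bond orders sum to 4 (valence 4) → 0 H
  atom 8: O, bond orders sum to 1 (valence 2) → 1 H
  atom 9: C, bond orders sum to 4 (valence 4) → 0 H
  atom 10: C, bond orders sum to 1 (valence 4) → 3 H
  atom 11: C, bond orders sum to 4 (valence 4) → 0 H
  atom 12: Br (halogen, monovalent) → 0 H
  atom 13: C, bond orders sum to 4 (valence 4) → 0 H
  atom 14: C, bond orders sum to 4 (valence 4) → 0 H
  atom 15: O, bond orders sum to 2 (valence 2) → 0 H
  atom 16: N, bond orders sum to 1 (valence 3) → 2 H
Totals → C:9, H:8, Br:1, Cl:1, N:2, O:3.
In Hill order: C9H8BrClN2O3.

C9H8BrClN2O3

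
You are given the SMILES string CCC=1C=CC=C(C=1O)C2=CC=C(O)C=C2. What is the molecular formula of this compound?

C14H14O2

Walk through each heavy atom and fill implicit hydrogens from standard valence (C 4, N 3, O 2, S 2, halogen 1):
  atom 1: C, bond orders sum to 1 (valence 4) → 3 H
  atom 2: C, bond orders sum to 2 (valence 4) → 2 H
  atom 3: C, bond orders sum to 4 (valence 4) → 0 H
  atom 4: C, bond orders sum to 3 (valence 4) → 1 H
  atom 5: C, bond orders sum to 3 (valence 4) → 1 H
  atom 6: C, bond orders sum to 3 (valence 4) → 1 H
  atom 7: C, bond orders sum to 4 (valence 4) → 0 H
  atom 8: C, bond orders sum to 4 (valence 4) → 0 H
  atom 9: O, bond orders sum to 1 (valence 2) → 1 H
  atom 10: C, bond orders sum to 4 (valence 4) → 0 H
  atom 11: C, bond orders sum to 3 (valence 4) → 1 H
  atom 12: C, bond orders sum to 3 (valence 4) → 1 H
  atom 13: C, bond orders sum to 4 (valence 4) → 0 H
  atom 14: O, bond orders sum to 1 (valence 2) → 1 H
  atom 15: C, bond orders sum to 3 (valence 4) → 1 H
  atom 16: C, bond orders sum to 3 (valence 4) → 1 H
Totals → C:14, H:14, O:2.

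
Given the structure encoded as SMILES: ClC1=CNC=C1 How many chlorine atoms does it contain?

Scan the SMILES for Cl atoms (remember two-letter symbols like Cl and Br are single atoms).
Chlorine count: 1.

1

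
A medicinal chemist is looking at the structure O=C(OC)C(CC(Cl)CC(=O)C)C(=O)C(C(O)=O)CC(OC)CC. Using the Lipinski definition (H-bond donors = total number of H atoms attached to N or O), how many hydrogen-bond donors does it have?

1

Donors: find every N or O and count the H atoms it carries.
  atom 1 (O): bond orders sum to 2 → 0 H
  atom 3 (O): bond orders sum to 2 → 0 H
  atom 11 (O): bond orders sum to 2 → 0 H
  atom 14 (O): bond orders sum to 2 → 0 H
  atom 17 (O): bond orders sum to 1 → 1 H
  atom 18 (O): bond orders sum to 2 → 0 H
  atom 21 (O): bond orders sum to 2 → 0 H
Lipinski HBD = 1.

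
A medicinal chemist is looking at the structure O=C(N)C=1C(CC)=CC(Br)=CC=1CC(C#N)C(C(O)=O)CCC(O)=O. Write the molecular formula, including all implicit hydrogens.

C17H19BrN2O5

Walk through each heavy atom and fill implicit hydrogens from standard valence (C 4, N 3, O 2, S 2, halogen 1):
  atom 1: O, bond orders sum to 2 (valence 2) → 0 H
  atom 2: C, bond orders sum to 4 (valence 4) → 0 H
  atom 3: N, bond orders sum to 1 (valence 3) → 2 H
  atom 4: C, bond orders sum to 4 (valence 4) → 0 H
  atom 5: C, bond orders sum to 4 (valence 4) → 0 H
  atom 6: C, bond orders sum to 2 (valence 4) → 2 H
  atom 7: C, bond orders sum to 1 (valence 4) → 3 H
  atom 8: C, bond orders sum to 3 (valence 4) → 1 H
  atom 9: C, bond orders sum to 4 (valence 4) → 0 H
  atom 10: Br (halogen, monovalent) → 0 H
  atom 11: C, bond orders sum to 3 (valence 4) → 1 H
  atom 12: C, bond orders sum to 4 (valence 4) → 0 H
  atom 13: C, bond orders sum to 2 (valence 4) → 2 H
  atom 14: C, bond orders sum to 3 (valence 4) → 1 H
  atom 15: C, bond orders sum to 4 (valence 4) → 0 H
  atom 16: N, bond orders sum to 3 (valence 3) → 0 H
  atom 17: C, bond orders sum to 3 (valence 4) → 1 H
  atom 18: C, bond orders sum to 4 (valence 4) → 0 H
  atom 19: O, bond orders sum to 1 (valence 2) → 1 H
  atom 20: O, bond orders sum to 2 (valence 2) → 0 H
  atom 21: C, bond orders sum to 2 (valence 4) → 2 H
  atom 22: C, bond orders sum to 2 (valence 4) → 2 H
  atom 23: C, bond orders sum to 4 (valence 4) → 0 H
  atom 24: O, bond orders sum to 1 (valence 2) → 1 H
  atom 25: O, bond orders sum to 2 (valence 2) → 0 H
Totals → C:17, H:19, Br:1, N:2, O:5.
In Hill order: C17H19BrN2O5.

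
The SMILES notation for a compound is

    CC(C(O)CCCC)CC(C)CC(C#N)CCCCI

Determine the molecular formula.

C17H32INO

Walk through each heavy atom and fill implicit hydrogens from standard valence (C 4, N 3, O 2, S 2, halogen 1):
  atom 1: C, bond orders sum to 1 (valence 4) → 3 H
  atom 2: C, bond orders sum to 3 (valence 4) → 1 H
  atom 3: C, bond orders sum to 3 (valence 4) → 1 H
  atom 4: O, bond orders sum to 1 (valence 2) → 1 H
  atom 5: C, bond orders sum to 2 (valence 4) → 2 H
  atom 6: C, bond orders sum to 2 (valence 4) → 2 H
  atom 7: C, bond orders sum to 2 (valence 4) → 2 H
  atom 8: C, bond orders sum to 1 (valence 4) → 3 H
  atom 9: C, bond orders sum to 2 (valence 4) → 2 H
  atom 10: C, bond orders sum to 3 (valence 4) → 1 H
  atom 11: C, bond orders sum to 1 (valence 4) → 3 H
  atom 12: C, bond orders sum to 2 (valence 4) → 2 H
  atom 13: C, bond orders sum to 3 (valence 4) → 1 H
  atom 14: C, bond orders sum to 4 (valence 4) → 0 H
  atom 15: N, bond orders sum to 3 (valence 3) → 0 H
  atom 16: C, bond orders sum to 2 (valence 4) → 2 H
  atom 17: C, bond orders sum to 2 (valence 4) → 2 H
  atom 18: C, bond orders sum to 2 (valence 4) → 2 H
  atom 19: C, bond orders sum to 2 (valence 4) → 2 H
  atom 20: I (halogen, monovalent) → 0 H
Totals → C:17, H:32, I:1, N:1, O:1.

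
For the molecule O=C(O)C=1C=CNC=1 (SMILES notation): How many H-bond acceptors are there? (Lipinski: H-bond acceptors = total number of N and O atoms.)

3

N atoms: 1; O atoms: 2.
Lipinski HBA = 1 + 2 = 3.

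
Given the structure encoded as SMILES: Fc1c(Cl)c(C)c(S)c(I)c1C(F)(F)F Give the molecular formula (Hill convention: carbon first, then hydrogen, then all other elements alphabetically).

Walk through each heavy atom and fill implicit hydrogens from standard valence (C 4, N 3, O 2, S 2, halogen 1); for lowercase aromatic atoms, an aromatic c carries 1 H when it has two neighbours and 0 H with three, and aromatic n carries 0 H:
  atom 1: F (halogen, monovalent) → 0 H
  atom 2: aromatic c, 3 neighbours → 0 H
  atom 3: aromatic c, 3 neighbours → 0 H
  atom 4: Cl (halogen, monovalent) → 0 H
  atom 5: aromatic c, 3 neighbours → 0 H
  atom 6: C, bond orders sum to 1 (valence 4) → 3 H
  atom 7: aromatic c, 3 neighbours → 0 H
  atom 8: S, bond orders sum to 1 (valence 2) → 1 H
  atom 9: aromatic c, 3 neighbours → 0 H
  atom 10: I (halogen, monovalent) → 0 H
  atom 11: aromatic c, 3 neighbours → 0 H
  atom 12: C, bond orders sum to 4 (valence 4) → 0 H
  atom 13: F (halogen, monovalent) → 0 H
  atom 14: F (halogen, monovalent) → 0 H
  atom 15: F (halogen, monovalent) → 0 H
Totals → C:8, H:4, Cl:1, F:4, I:1, S:1.
In Hill order: C8H4ClF4IS.

C8H4ClF4IS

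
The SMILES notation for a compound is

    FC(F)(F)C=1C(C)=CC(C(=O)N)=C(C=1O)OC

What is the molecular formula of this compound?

C10H10F3NO3

Walk through each heavy atom and fill implicit hydrogens from standard valence (C 4, N 3, O 2, S 2, halogen 1):
  atom 1: F (halogen, monovalent) → 0 H
  atom 2: C, bond orders sum to 4 (valence 4) → 0 H
  atom 3: F (halogen, monovalent) → 0 H
  atom 4: F (halogen, monovalent) → 0 H
  atom 5: C, bond orders sum to 4 (valence 4) → 0 H
  atom 6: C, bond orders sum to 4 (valence 4) → 0 H
  atom 7: C, bond orders sum to 1 (valence 4) → 3 H
  atom 8: C, bond orders sum to 3 (valence 4) → 1 H
  atom 9: C, bond orders sum to 4 (valence 4) → 0 H
  atom 10: C, bond orders sum to 4 (valence 4) → 0 H
  atom 11: O, bond orders sum to 2 (valence 2) → 0 H
  atom 12: N, bond orders sum to 1 (valence 3) → 2 H
  atom 13: C, bond orders sum to 4 (valence 4) → 0 H
  atom 14: C, bond orders sum to 4 (valence 4) → 0 H
  atom 15: O, bond orders sum to 1 (valence 2) → 1 H
  atom 16: O, bond orders sum to 2 (valence 2) → 0 H
  atom 17: C, bond orders sum to 1 (valence 4) → 3 H
Totals → C:10, H:10, F:3, N:1, O:3.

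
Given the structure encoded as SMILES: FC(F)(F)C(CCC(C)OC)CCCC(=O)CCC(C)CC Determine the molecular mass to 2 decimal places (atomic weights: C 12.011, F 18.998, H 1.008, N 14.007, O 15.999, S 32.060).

324.43 g/mol

First, the molecular formula is C17H31F3O2 (counting implicit H from valence).
  C: 17 × 12.011 = 204.187
  F: 3 × 18.998 = 56.994
  H: 31 × 1.008 = 31.248
  O: 2 × 15.999 = 31.998
Sum: 17×12.011 + 3×18.998 + 31×1.008 + 2×15.999 = 324.427 → 324.43 g/mol.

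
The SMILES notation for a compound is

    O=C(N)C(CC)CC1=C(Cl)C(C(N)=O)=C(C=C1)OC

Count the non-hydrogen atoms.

19

Every atom symbol written in the SMILES (organic subset) is one heavy atom; implicit H are not written.
Heavy atoms by element → C:13, Cl:1, N:2, O:3.
Total: 19.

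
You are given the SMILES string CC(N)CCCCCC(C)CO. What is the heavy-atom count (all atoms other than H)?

Every atom symbol written in the SMILES (organic subset) is one heavy atom; implicit H are not written.
Heavy atoms by element → C:10, N:1, O:1.
Total: 12.

12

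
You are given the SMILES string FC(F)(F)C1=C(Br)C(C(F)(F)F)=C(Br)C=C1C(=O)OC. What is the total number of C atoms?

Count every carbon token in the SMILES (each C, including those in ring-closure positions and inside branches).
Carbon count: 10.

10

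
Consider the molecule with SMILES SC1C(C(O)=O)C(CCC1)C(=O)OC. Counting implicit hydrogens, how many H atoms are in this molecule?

Walk through each heavy atom and fill implicit hydrogens from standard valence (C 4, N 3, O 2, S 2, halogen 1):
  atom 1: S, bond orders sum to 1 (valence 2) → 1 H
  atom 2: C, bond orders sum to 3 (valence 4) → 1 H
  atom 3: C, bond orders sum to 3 (valence 4) → 1 H
  atom 4: C, bond orders sum to 4 (valence 4) → 0 H
  atom 5: O, bond orders sum to 1 (valence 2) → 1 H
  atom 6: O, bond orders sum to 2 (valence 2) → 0 H
  atom 7: C, bond orders sum to 3 (valence 4) → 1 H
  atom 8: C, bond orders sum to 2 (valence 4) → 2 H
  atom 9: C, bond orders sum to 2 (valence 4) → 2 H
  atom 10: C, bond orders sum to 2 (valence 4) → 2 H
  atom 11: C, bond orders sum to 4 (valence 4) → 0 H
  atom 12: O, bond orders sum to 2 (valence 2) → 0 H
  atom 13: O, bond orders sum to 2 (valence 2) → 0 H
  atom 14: C, bond orders sum to 1 (valence 4) → 3 H
Total hydrogens: 14.

14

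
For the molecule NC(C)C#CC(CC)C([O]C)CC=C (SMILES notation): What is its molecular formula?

C12H21NO

Walk through each heavy atom and fill implicit hydrogens from standard valence (C 4, N 3, O 2, S 2, halogen 1):
  atom 1: N, bond orders sum to 1 (valence 3) → 2 H
  atom 2: C, bond orders sum to 3 (valence 4) → 1 H
  atom 3: C, bond orders sum to 1 (valence 4) → 3 H
  atom 4: C, bond orders sum to 4 (valence 4) → 0 H
  atom 5: C, bond orders sum to 4 (valence 4) → 0 H
  atom 6: C, bond orders sum to 3 (valence 4) → 1 H
  atom 7: C, bond orders sum to 2 (valence 4) → 2 H
  atom 8: C, bond orders sum to 1 (valence 4) → 3 H
  atom 9: C, bond orders sum to 3 (valence 4) → 1 H
  atom 10: O with explicit H count 0
  atom 11: C, bond orders sum to 1 (valence 4) → 3 H
  atom 12: C, bond orders sum to 2 (valence 4) → 2 H
  atom 13: C, bond orders sum to 3 (valence 4) → 1 H
  atom 14: C, bond orders sum to 2 (valence 4) → 2 H
Totals → C:12, H:21, N:1, O:1.
In Hill order: C12H21NO.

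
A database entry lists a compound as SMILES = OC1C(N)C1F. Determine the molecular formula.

C3H6FNO

Walk through each heavy atom and fill implicit hydrogens from standard valence (C 4, N 3, O 2, S 2, halogen 1):
  atom 1: O, bond orders sum to 1 (valence 2) → 1 H
  atom 2: C, bond orders sum to 3 (valence 4) → 1 H
  atom 3: C, bond orders sum to 3 (valence 4) → 1 H
  atom 4: N, bond orders sum to 1 (valence 3) → 2 H
  atom 5: C, bond orders sum to 3 (valence 4) → 1 H
  atom 6: F (halogen, monovalent) → 0 H
Totals → C:3, H:6, F:1, N:1, O:1.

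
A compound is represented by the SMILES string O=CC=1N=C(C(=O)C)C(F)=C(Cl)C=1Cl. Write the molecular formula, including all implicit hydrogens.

Walk through each heavy atom and fill implicit hydrogens from standard valence (C 4, N 3, O 2, S 2, halogen 1):
  atom 1: O, bond orders sum to 2 (valence 2) → 0 H
  atom 2: C, bond orders sum to 3 (valence 4) → 1 H
  atom 3: C, bond orders sum to 4 (valence 4) → 0 H
  atom 4: N, bond orders sum to 3 (valence 3) → 0 H
  atom 5: C, bond orders sum to 4 (valence 4) → 0 H
  atom 6: C, bond orders sum to 4 (valence 4) → 0 H
  atom 7: O, bond orders sum to 2 (valence 2) → 0 H
  atom 8: C, bond orders sum to 1 (valence 4) → 3 H
  atom 9: C, bond orders sum to 4 (valence 4) → 0 H
  atom 10: F (halogen, monovalent) → 0 H
  atom 11: C, bond orders sum to 4 (valence 4) → 0 H
  atom 12: Cl (halogen, monovalent) → 0 H
  atom 13: C, bond orders sum to 4 (valence 4) → 0 H
  atom 14: Cl (halogen, monovalent) → 0 H
Totals → C:8, H:4, Cl:2, F:1, N:1, O:2.
In Hill order: C8H4Cl2FNO2.

C8H4Cl2FNO2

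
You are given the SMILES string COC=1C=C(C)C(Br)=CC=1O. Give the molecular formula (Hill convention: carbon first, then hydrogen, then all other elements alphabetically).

C8H9BrO2

Walk through each heavy atom and fill implicit hydrogens from standard valence (C 4, N 3, O 2, S 2, halogen 1):
  atom 1: C, bond orders sum to 1 (valence 4) → 3 H
  atom 2: O, bond orders sum to 2 (valence 2) → 0 H
  atom 3: C, bond orders sum to 4 (valence 4) → 0 H
  atom 4: C, bond orders sum to 3 (valence 4) → 1 H
  atom 5: C, bond orders sum to 4 (valence 4) → 0 H
  atom 6: C, bond orders sum to 1 (valence 4) → 3 H
  atom 7: C, bond orders sum to 4 (valence 4) → 0 H
  atom 8: Br (halogen, monovalent) → 0 H
  atom 9: C, bond orders sum to 3 (valence 4) → 1 H
  atom 10: C, bond orders sum to 4 (valence 4) → 0 H
  atom 11: O, bond orders sum to 1 (valence 2) → 1 H
Totals → C:8, H:9, Br:1, O:2.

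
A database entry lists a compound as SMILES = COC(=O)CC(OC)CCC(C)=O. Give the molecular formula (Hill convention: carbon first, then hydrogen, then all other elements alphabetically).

Walk through each heavy atom and fill implicit hydrogens from standard valence (C 4, N 3, O 2, S 2, halogen 1):
  atom 1: C, bond orders sum to 1 (valence 4) → 3 H
  atom 2: O, bond orders sum to 2 (valence 2) → 0 H
  atom 3: C, bond orders sum to 4 (valence 4) → 0 H
  atom 4: O, bond orders sum to 2 (valence 2) → 0 H
  atom 5: C, bond orders sum to 2 (valence 4) → 2 H
  atom 6: C, bond orders sum to 3 (valence 4) → 1 H
  atom 7: O, bond orders sum to 2 (valence 2) → 0 H
  atom 8: C, bond orders sum to 1 (valence 4) → 3 H
  atom 9: C, bond orders sum to 2 (valence 4) → 2 H
  atom 10: C, bond orders sum to 2 (valence 4) → 2 H
  atom 11: C, bond orders sum to 4 (valence 4) → 0 H
  atom 12: C, bond orders sum to 1 (valence 4) → 3 H
  atom 13: O, bond orders sum to 2 (valence 2) → 0 H
Totals → C:9, H:16, O:4.

C9H16O4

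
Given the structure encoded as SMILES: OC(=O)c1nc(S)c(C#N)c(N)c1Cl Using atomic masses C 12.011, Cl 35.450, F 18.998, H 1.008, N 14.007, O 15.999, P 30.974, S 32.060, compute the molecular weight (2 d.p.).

First, the molecular formula is C7H4ClN3O2S (counting implicit H from valence).
  C: 7 × 12.011 = 84.077
  Cl: 1 × 35.450 = 35.450
  H: 4 × 1.008 = 4.032
  N: 3 × 14.007 = 42.021
  O: 2 × 15.999 = 31.998
  S: 1 × 32.060 = 32.060
Sum: 7×12.011 + 1×35.450 + 4×1.008 + 3×14.007 + 2×15.999 + 1×32.060 = 229.638 → 229.64 g/mol.

229.64 g/mol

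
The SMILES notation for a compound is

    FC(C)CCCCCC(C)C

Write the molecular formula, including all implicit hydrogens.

C10H21F

Walk through each heavy atom and fill implicit hydrogens from standard valence (C 4, N 3, O 2, S 2, halogen 1):
  atom 1: F (halogen, monovalent) → 0 H
  atom 2: C, bond orders sum to 3 (valence 4) → 1 H
  atom 3: C, bond orders sum to 1 (valence 4) → 3 H
  atom 4: C, bond orders sum to 2 (valence 4) → 2 H
  atom 5: C, bond orders sum to 2 (valence 4) → 2 H
  atom 6: C, bond orders sum to 2 (valence 4) → 2 H
  atom 7: C, bond orders sum to 2 (valence 4) → 2 H
  atom 8: C, bond orders sum to 2 (valence 4) → 2 H
  atom 9: C, bond orders sum to 3 (valence 4) → 1 H
  atom 10: C, bond orders sum to 1 (valence 4) → 3 H
  atom 11: C, bond orders sum to 1 (valence 4) → 3 H
Totals → C:10, H:21, F:1.
In Hill order: C10H21F.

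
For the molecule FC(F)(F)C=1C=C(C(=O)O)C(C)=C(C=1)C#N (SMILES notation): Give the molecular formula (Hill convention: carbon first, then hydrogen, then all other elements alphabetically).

Walk through each heavy atom and fill implicit hydrogens from standard valence (C 4, N 3, O 2, S 2, halogen 1):
  atom 1: F (halogen, monovalent) → 0 H
  atom 2: C, bond orders sum to 4 (valence 4) → 0 H
  atom 3: F (halogen, monovalent) → 0 H
  atom 4: F (halogen, monovalent) → 0 H
  atom 5: C, bond orders sum to 4 (valence 4) → 0 H
  atom 6: C, bond orders sum to 3 (valence 4) → 1 H
  atom 7: C, bond orders sum to 4 (valence 4) → 0 H
  atom 8: C, bond orders sum to 4 (valence 4) → 0 H
  atom 9: O, bond orders sum to 2 (valence 2) → 0 H
  atom 10: O, bond orders sum to 1 (valence 2) → 1 H
  atom 11: C, bond orders sum to 4 (valence 4) → 0 H
  atom 12: C, bond orders sum to 1 (valence 4) → 3 H
  atom 13: C, bond orders sum to 4 (valence 4) → 0 H
  atom 14: C, bond orders sum to 3 (valence 4) → 1 H
  atom 15: C, bond orders sum to 4 (valence 4) → 0 H
  atom 16: N, bond orders sum to 3 (valence 3) → 0 H
Totals → C:10, H:6, F:3, N:1, O:2.
In Hill order: C10H6F3NO2.

C10H6F3NO2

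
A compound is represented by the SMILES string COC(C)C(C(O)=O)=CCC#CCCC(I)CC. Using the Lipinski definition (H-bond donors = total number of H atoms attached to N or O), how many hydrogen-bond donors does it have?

Donors: find every N or O and count the H atoms it carries.
  atom 2 (O): bond orders sum to 2 → 0 H
  atom 7 (O): bond orders sum to 1 → 1 H
  atom 8 (O): bond orders sum to 2 → 0 H
Lipinski HBD = 1.

1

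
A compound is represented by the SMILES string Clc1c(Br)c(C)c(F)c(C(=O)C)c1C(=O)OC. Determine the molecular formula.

Walk through each heavy atom and fill implicit hydrogens from standard valence (C 4, N 3, O 2, S 2, halogen 1); for lowercase aromatic atoms, an aromatic c carries 1 H when it has two neighbours and 0 H with three, and aromatic n carries 0 H:
  atom 1: Cl (halogen, monovalent) → 0 H
  atom 2: aromatic c, 3 neighbours → 0 H
  atom 3: aromatic c, 3 neighbours → 0 H
  atom 4: Br (halogen, monovalent) → 0 H
  atom 5: aromatic c, 3 neighbours → 0 H
  atom 6: C, bond orders sum to 1 (valence 4) → 3 H
  atom 7: aromatic c, 3 neighbours → 0 H
  atom 8: F (halogen, monovalent) → 0 H
  atom 9: aromatic c, 3 neighbours → 0 H
  atom 10: C, bond orders sum to 4 (valence 4) → 0 H
  atom 11: O, bond orders sum to 2 (valence 2) → 0 H
  atom 12: C, bond orders sum to 1 (valence 4) → 3 H
  atom 13: aromatic c, 3 neighbours → 0 H
  atom 14: C, bond orders sum to 4 (valence 4) → 0 H
  atom 15: O, bond orders sum to 2 (valence 2) → 0 H
  atom 16: O, bond orders sum to 2 (valence 2) → 0 H
  atom 17: C, bond orders sum to 1 (valence 4) → 3 H
Totals → C:11, H:9, Br:1, Cl:1, F:1, O:3.

C11H9BrClFO3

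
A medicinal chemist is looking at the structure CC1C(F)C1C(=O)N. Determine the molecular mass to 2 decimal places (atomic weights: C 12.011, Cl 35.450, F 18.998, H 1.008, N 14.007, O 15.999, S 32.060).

First, the molecular formula is C5H8FNO (counting implicit H from valence).
  C: 5 × 12.011 = 60.055
  F: 1 × 18.998 = 18.998
  H: 8 × 1.008 = 8.064
  N: 1 × 14.007 = 14.007
  O: 1 × 15.999 = 15.999
Sum: 5×12.011 + 1×18.998 + 8×1.008 + 1×14.007 + 1×15.999 = 117.123 → 117.12 g/mol.

117.12 g/mol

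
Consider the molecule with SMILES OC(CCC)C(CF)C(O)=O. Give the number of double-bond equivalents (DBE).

1

Molecular formula: C7H13FO3.
DoU = (2C + 2 + N − H − X) / 2, where X is the halogen count and O/S are ignored.
    = (2·7 + 2 + 0 − 13 − 1) / 2 = 2 / 2 = 1.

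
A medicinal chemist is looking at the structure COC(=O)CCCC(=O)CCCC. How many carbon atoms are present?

10

Count every carbon token in the SMILES (each C, including those in ring-closure positions and inside branches).
Carbon count: 10.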